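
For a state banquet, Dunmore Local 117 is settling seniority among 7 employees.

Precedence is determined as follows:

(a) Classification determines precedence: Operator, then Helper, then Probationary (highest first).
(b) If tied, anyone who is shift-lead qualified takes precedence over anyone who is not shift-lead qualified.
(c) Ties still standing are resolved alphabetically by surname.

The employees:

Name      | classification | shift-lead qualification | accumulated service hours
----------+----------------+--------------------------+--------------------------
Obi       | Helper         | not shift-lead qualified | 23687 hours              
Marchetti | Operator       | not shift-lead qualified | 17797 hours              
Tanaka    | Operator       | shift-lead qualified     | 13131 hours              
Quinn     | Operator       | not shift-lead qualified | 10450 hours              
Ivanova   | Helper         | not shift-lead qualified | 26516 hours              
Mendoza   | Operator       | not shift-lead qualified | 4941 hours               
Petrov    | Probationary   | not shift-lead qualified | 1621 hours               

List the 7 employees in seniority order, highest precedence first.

By classification: Tanaka, Marchetti, Mendoza and Quinn (Operator); then Ivanova and Obi (Helper); then Petrov (Probationary).
Among Tanaka, Marchetti, Mendoza and Quinn, shift-lead qualified before not shift-lead qualified: Tanaka (shift-lead qualified) before Marchetti, Mendoza and Quinn (not shift-lead qualified).
Among Marchetti, Mendoza and Quinn, alphabetically by surname: Marchetti before Mendoza before Quinn.
Ivanova and Obi are each not shift-lead qualified, so the next rule applies.
Among Ivanova and Obi, alphabetically by surname: Ivanova before Obi.
Full order: Tanaka, Marchetti, Mendoza, Quinn, Ivanova, Obi, Petrov.

Tanaka, Marchetti, Mendoza, Quinn, Ivanova, Obi, Petrov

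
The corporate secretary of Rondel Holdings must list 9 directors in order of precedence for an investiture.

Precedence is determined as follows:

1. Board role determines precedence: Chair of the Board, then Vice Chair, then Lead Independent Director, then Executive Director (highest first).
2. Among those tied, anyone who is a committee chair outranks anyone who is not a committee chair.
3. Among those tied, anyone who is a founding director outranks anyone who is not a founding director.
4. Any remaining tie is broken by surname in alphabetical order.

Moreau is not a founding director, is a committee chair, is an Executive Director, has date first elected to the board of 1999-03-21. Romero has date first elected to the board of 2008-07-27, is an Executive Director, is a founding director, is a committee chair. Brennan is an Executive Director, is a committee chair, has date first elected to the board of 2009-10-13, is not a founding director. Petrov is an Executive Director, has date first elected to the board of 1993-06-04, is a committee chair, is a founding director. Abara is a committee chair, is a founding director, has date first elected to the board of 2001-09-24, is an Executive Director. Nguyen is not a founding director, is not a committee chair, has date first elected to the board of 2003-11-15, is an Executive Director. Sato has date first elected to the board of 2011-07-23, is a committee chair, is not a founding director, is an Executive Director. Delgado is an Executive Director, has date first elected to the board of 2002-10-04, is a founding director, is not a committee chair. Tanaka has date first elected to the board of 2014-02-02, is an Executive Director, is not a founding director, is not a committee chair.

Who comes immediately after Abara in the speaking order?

By board role: Abara, Petrov, Romero, Brennan, Moreau, Sato, Delgado, Nguyen and Tanaka (Executive Director).
Among Abara, Petrov, Romero, Brennan, Moreau, Sato, Delgado, Nguyen and Tanaka, a committee chair before not a committee chair: Abara, Petrov, Romero, Brennan, Moreau and Sato (a committee chair) before Delgado, Nguyen and Tanaka (not a committee chair).
Among Abara, Petrov, Romero, Brennan, Moreau and Sato, a founding director before not a founding director: Abara, Petrov and Romero (a founding director) before Brennan, Moreau and Sato (not a founding director).
Among Abara, Petrov and Romero, alphabetically by surname: Abara before Petrov before Romero.
Among Brennan, Moreau and Sato, alphabetically by surname: Brennan before Moreau before Sato.
Among Delgado, Nguyen and Tanaka, a founding director before not a founding director: Delgado (a founding director) before Nguyen and Tanaka (not a founding director).
Among Nguyen and Tanaka, alphabetically by surname: Nguyen before Tanaka.
Order: Abara, Petrov, Romero, Brennan, Moreau, Sato, Delgado, Nguyen, Tanaka.

Petrov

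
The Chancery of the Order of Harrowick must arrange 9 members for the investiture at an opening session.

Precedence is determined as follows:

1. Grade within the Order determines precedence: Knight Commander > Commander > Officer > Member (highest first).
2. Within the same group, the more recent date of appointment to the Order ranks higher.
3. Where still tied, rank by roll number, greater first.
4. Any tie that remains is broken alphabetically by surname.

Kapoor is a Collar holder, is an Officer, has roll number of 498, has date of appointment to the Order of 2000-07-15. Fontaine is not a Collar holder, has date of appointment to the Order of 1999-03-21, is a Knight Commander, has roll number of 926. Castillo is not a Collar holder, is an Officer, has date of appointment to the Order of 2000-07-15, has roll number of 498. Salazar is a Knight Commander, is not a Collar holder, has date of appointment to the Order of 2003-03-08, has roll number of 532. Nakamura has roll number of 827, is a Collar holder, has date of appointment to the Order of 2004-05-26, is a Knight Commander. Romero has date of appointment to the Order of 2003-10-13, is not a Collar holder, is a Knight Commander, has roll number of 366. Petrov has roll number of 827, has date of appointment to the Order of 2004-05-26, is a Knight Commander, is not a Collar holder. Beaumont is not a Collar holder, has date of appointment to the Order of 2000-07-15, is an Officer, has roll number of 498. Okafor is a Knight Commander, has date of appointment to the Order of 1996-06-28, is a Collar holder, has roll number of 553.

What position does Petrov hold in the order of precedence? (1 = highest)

By grade within the Order: Nakamura, Petrov, Romero, Salazar, Fontaine and Okafor (Knight Commander); then Beaumont, Castillo and Kapoor (Officer).
Among Nakamura, Petrov, Romero, Salazar, Fontaine and Okafor, by date of appointment to the Order (later first): Nakamura and Petrov (2004-05-26) before Romero (2003-10-13) before Salazar (2003-03-08) before Fontaine (1999-03-21) before Okafor (1996-06-28).
Nakamura and Petrov both have roll number 827, so the next rule applies.
Among Nakamura and Petrov, alphabetically by surname: Nakamura before Petrov.
Beaumont, Castillo and Kapoor all have date of appointment to the Order 2000-07-15, so the next rule applies.
Beaumont, Castillo and Kapoor all have roll number 498, so the next rule applies.
Among Beaumont, Castillo and Kapoor, alphabetically by surname: Beaumont before Castillo before Kapoor.
Order: Nakamura, Petrov, Romero, Salazar, Fontaine, Okafor, Beaumont, Castillo, Kapoor. So position 2.

2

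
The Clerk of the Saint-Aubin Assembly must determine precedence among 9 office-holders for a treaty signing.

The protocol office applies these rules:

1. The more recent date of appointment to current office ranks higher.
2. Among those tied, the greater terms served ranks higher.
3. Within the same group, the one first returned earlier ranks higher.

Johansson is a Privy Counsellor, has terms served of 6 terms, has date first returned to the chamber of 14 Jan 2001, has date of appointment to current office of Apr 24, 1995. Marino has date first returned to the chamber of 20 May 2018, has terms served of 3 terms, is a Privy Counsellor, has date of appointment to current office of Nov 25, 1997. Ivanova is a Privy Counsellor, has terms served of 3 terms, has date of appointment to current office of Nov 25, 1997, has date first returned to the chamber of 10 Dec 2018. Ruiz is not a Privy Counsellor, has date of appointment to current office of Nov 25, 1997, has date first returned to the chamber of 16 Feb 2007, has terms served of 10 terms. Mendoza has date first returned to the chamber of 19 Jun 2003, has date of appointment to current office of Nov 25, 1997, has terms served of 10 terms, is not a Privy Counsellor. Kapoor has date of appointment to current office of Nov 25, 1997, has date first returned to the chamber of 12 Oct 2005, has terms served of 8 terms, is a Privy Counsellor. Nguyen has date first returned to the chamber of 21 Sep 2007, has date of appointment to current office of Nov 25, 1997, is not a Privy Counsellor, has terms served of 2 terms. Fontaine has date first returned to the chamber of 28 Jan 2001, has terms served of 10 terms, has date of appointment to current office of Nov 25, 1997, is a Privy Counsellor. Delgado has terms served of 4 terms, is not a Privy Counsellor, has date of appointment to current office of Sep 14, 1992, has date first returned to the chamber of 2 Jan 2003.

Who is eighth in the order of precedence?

By date of appointment to current office (later first): Fontaine, Mendoza, Ruiz, Kapoor, Marino, Ivanova and Nguyen (each Nov 25, 1997); then Johansson (Apr 24, 1995); then Delgado (Sep 14, 1992).
Among Fontaine, Mendoza, Ruiz, Kapoor, Marino, Ivanova and Nguyen, by terms served (higher first): Fontaine, Mendoza and Ruiz (10 terms) before Kapoor (8 terms) before Marino and Ivanova (3 terms) before Nguyen (2 terms).
Among Fontaine, Mendoza and Ruiz, by date first returned to the chamber (earlier first): Fontaine (28 Jan 2001) before Mendoza (19 Jun 2003) before Ruiz (16 Feb 2007).
Among Marino and Ivanova, by date first returned to the chamber (earlier first): Marino (20 May 2018) before Ivanova (10 Dec 2018).
Order: Fontaine, Mendoza, Ruiz, Kapoor, Marino, Ivanova, Nguyen, Johansson, Delgado.

Johansson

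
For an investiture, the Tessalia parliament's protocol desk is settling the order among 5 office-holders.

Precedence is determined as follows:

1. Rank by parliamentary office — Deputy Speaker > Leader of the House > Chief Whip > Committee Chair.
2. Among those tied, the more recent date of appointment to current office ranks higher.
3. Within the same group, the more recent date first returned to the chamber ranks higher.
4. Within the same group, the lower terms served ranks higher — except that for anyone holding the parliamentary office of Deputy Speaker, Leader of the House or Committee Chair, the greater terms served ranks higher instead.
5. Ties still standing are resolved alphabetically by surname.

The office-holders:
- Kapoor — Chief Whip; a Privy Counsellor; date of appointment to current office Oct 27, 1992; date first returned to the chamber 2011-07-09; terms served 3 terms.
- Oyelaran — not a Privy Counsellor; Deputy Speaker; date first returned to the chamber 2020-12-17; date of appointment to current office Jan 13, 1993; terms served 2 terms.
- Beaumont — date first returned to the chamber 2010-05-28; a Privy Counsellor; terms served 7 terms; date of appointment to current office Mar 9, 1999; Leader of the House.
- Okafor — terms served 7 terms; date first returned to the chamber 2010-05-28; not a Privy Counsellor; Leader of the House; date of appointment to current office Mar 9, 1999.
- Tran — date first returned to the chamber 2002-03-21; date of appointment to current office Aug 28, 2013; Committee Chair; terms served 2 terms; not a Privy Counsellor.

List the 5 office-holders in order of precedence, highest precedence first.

By parliamentary office: Oyelaran (Deputy Speaker); then Beaumont and Okafor (Leader of the House); then Kapoor (Chief Whip); then Tran (Committee Chair).
Beaumont and Okafor both have date of appointment to current office Mar 9, 1999, so the next rule applies.
Beaumont and Okafor both have date first returned to the chamber 2010-05-28, so the next rule applies.
Beaumont and Okafor both have terms served 7 terms, so the next rule applies.
Among Beaumont and Okafor, alphabetically by surname: Beaumont before Okafor.
Full order: Oyelaran, Beaumont, Okafor, Kapoor, Tran.

Oyelaran, Beaumont, Okafor, Kapoor, Tran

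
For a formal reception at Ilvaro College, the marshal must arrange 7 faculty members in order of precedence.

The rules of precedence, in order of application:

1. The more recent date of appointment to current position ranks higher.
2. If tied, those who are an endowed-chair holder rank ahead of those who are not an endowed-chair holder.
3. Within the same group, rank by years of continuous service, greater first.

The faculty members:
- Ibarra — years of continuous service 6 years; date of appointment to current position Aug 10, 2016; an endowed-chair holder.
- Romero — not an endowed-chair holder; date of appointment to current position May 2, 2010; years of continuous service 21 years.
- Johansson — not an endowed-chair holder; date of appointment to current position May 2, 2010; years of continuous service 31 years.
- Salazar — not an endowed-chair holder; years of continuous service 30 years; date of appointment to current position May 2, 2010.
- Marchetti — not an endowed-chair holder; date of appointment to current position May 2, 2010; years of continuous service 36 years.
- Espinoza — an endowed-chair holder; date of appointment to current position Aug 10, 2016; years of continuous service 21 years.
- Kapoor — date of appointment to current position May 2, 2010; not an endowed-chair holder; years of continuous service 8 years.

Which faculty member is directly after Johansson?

By date of appointment to current position (later first): Espinoza and Ibarra (both Aug 10, 2016); then Marchetti, Johansson, Salazar, Romero and Kapoor (each May 2, 2010).
Espinoza and Ibarra are each an endowed-chair holder, so the next rule applies.
Among Espinoza and Ibarra, by years of continuous service (higher first): Espinoza (21 years) before Ibarra (6 years).
Marchetti, Johansson, Salazar, Romero and Kapoor are each not an endowed-chair holder, so the next rule applies.
Among Marchetti, Johansson, Salazar, Romero and Kapoor, by years of continuous service (higher first): Marchetti (36 years) before Johansson (31 years) before Salazar (30 years) before Romero (21 years) before Kapoor (8 years).
Order: Espinoza, Ibarra, Marchetti, Johansson, Salazar, Romero, Kapoor.

Salazar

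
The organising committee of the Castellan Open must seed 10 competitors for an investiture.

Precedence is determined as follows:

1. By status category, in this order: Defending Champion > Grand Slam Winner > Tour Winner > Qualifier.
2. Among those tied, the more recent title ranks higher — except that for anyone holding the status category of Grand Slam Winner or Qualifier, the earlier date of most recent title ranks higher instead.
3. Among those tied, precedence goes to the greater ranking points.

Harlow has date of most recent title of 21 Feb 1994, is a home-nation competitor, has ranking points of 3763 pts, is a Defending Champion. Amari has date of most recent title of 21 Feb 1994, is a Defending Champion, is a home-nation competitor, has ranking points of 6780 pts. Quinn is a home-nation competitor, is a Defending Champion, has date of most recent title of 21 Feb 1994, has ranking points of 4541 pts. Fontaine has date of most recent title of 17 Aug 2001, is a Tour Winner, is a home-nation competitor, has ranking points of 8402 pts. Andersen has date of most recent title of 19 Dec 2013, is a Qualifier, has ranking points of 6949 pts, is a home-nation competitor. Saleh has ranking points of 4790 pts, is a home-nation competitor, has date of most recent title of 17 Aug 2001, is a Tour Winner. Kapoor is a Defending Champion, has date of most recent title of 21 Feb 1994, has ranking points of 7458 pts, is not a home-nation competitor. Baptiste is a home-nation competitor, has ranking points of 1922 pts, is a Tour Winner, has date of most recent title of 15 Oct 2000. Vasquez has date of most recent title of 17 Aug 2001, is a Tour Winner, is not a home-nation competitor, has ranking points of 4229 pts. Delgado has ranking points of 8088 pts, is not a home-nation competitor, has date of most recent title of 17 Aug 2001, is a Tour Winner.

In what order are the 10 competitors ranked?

Kapoor, Amari, Quinn, Harlow, Fontaine, Delgado, Saleh, Vasquez, Baptiste, Andersen

By status category: Kapoor, Amari, Quinn and Harlow (Defending Champion); then Fontaine, Delgado, Saleh, Vasquez and Baptiste (Tour Winner); then Andersen (Qualifier).
Kapoor, Amari, Quinn and Harlow all have date of most recent title 21 Feb 1994, so the next rule applies.
Among Kapoor, Amari, Quinn and Harlow, by ranking points (higher first): Kapoor (7458 pts) before Amari (6780 pts) before Quinn (4541 pts) before Harlow (3763 pts).
Among Fontaine, Delgado, Saleh, Vasquez and Baptiste, by date of most recent title (later first): Fontaine, Delgado, Saleh and Vasquez (17 Aug 2001) before Baptiste (15 Oct 2000).
Among Fontaine, Delgado, Saleh and Vasquez, by ranking points (higher first): Fontaine (8402 pts) before Delgado (8088 pts) before Saleh (4790 pts) before Vasquez (4229 pts).
Full order: Kapoor, Amari, Quinn, Harlow, Fontaine, Delgado, Saleh, Vasquez, Baptiste, Andersen.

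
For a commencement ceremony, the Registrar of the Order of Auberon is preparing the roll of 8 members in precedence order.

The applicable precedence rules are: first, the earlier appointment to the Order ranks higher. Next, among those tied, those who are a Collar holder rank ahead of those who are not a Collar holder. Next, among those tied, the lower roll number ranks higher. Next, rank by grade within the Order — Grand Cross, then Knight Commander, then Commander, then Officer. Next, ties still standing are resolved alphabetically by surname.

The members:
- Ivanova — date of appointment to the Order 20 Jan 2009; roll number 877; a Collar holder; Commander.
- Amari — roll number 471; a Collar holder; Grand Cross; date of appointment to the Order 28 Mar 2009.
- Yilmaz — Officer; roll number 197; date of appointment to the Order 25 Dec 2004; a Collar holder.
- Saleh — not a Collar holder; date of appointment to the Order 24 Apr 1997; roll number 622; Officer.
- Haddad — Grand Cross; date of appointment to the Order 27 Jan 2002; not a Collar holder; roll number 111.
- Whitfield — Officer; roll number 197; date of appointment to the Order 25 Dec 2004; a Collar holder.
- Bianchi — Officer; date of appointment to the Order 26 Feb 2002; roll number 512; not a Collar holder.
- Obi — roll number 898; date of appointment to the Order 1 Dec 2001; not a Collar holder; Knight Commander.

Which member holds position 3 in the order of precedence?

Haddad

By date of appointment to the Order (earlier first): Saleh (24 Apr 1997); then Obi (1 Dec 2001); then Haddad (27 Jan 2002); then Bianchi (26 Feb 2002); then Whitfield and Yilmaz (both 25 Dec 2004); then Ivanova (20 Jan 2009); then Amari (28 Mar 2009).
Whitfield and Yilmaz are each a Collar holder, so the next rule applies.
Whitfield and Yilmaz both have roll number 197, so the next rule applies.
Whitfield and Yilmaz are each Officer, so the next rule applies.
Among Whitfield and Yilmaz, alphabetically by surname: Whitfield before Yilmaz.
Order: Saleh, Obi, Haddad, Bianchi, Whitfield, Yilmaz, Ivanova, Amari.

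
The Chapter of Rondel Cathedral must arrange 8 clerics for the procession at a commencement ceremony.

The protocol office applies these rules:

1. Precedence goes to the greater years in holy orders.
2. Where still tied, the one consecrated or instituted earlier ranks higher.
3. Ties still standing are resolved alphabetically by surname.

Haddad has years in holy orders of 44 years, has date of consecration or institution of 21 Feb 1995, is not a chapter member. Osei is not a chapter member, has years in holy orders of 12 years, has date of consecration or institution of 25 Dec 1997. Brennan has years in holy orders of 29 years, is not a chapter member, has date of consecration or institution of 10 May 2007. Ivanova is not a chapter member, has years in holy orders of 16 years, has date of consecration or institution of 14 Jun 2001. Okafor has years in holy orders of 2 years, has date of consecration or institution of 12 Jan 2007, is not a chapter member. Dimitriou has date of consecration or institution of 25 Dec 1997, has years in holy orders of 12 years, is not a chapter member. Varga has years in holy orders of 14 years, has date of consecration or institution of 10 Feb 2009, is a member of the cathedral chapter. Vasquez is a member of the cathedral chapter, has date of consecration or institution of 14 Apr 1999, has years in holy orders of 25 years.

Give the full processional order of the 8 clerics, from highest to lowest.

Haddad, Brennan, Vasquez, Ivanova, Varga, Dimitriou, Osei, Okafor

By years in holy orders (higher first): Haddad (44 years); then Brennan (29 years); then Vasquez (25 years); then Ivanova (16 years); then Varga (14 years); then Dimitriou and Osei (both 12 years); then Okafor (2 years).
Dimitriou and Osei both have date of consecration or institution 25 Dec 1997, so the next rule applies.
Among Dimitriou and Osei, alphabetically by surname: Dimitriou before Osei.
Full order: Haddad, Brennan, Vasquez, Ivanova, Varga, Dimitriou, Osei, Okafor.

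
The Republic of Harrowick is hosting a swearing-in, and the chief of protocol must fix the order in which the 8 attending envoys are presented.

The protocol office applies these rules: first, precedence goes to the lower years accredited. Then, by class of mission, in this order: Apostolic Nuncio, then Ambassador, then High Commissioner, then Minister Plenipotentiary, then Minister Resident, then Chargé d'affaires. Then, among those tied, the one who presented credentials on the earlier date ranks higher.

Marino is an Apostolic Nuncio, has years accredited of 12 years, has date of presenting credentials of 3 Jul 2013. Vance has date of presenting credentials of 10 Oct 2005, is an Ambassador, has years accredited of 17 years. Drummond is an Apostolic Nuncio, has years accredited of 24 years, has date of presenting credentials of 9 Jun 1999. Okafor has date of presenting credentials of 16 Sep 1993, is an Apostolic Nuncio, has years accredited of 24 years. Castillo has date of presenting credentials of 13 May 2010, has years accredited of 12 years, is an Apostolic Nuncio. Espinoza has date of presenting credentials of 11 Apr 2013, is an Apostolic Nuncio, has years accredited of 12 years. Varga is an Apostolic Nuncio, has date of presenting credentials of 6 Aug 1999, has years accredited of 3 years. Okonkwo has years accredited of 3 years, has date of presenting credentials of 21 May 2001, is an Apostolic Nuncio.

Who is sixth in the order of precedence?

Vance

By years accredited (lower first): Varga and Okonkwo (both 3 years); then Castillo, Espinoza and Marino (each 12 years); then Vance (17 years); then Okafor and Drummond (both 24 years).
Varga and Okonkwo are each Apostolic Nuncio, so the next rule applies.
Among Varga and Okonkwo, by date of presenting credentials (earlier first): Varga (6 Aug 1999) before Okonkwo (21 May 2001).
Castillo, Espinoza and Marino are each Apostolic Nuncio, so the next rule applies.
Among Castillo, Espinoza and Marino, by date of presenting credentials (earlier first): Castillo (13 May 2010) before Espinoza (11 Apr 2013) before Marino (3 Jul 2013).
Okafor and Drummond are each Apostolic Nuncio, so the next rule applies.
Among Okafor and Drummond, by date of presenting credentials (earlier first): Okafor (16 Sep 1993) before Drummond (9 Jun 1999).
Order: Varga, Okonkwo, Castillo, Espinoza, Marino, Vance, Okafor, Drummond.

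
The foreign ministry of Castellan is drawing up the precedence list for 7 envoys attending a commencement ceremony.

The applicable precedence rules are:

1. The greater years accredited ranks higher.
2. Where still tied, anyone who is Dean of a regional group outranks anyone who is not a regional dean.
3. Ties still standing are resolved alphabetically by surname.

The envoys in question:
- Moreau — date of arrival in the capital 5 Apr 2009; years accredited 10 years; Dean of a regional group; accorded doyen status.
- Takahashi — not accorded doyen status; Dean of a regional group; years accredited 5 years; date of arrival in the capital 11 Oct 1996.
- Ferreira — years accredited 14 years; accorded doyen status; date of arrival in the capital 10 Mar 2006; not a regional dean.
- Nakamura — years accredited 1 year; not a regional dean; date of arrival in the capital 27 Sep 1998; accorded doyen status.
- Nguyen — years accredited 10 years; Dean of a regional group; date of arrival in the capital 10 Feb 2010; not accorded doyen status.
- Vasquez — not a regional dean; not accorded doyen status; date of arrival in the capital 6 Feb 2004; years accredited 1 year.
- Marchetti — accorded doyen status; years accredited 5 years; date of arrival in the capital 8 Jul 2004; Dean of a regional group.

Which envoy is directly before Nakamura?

Takahashi

By years accredited (higher first): Ferreira (14 years); then Moreau and Nguyen (both 10 years); then Marchetti and Takahashi (both 5 years); then Nakamura and Vasquez (both 1 year).
Moreau and Nguyen are each Dean of a regional group, so the next rule applies.
Among Moreau and Nguyen, alphabetically by surname: Moreau before Nguyen.
Marchetti and Takahashi are each Dean of a regional group, so the next rule applies.
Among Marchetti and Takahashi, alphabetically by surname: Marchetti before Takahashi.
Nakamura and Vasquez are each not a regional dean, so the next rule applies.
Among Nakamura and Vasquez, alphabetically by surname: Nakamura before Vasquez.
Order: Ferreira, Moreau, Nguyen, Marchetti, Takahashi, Nakamura, Vasquez.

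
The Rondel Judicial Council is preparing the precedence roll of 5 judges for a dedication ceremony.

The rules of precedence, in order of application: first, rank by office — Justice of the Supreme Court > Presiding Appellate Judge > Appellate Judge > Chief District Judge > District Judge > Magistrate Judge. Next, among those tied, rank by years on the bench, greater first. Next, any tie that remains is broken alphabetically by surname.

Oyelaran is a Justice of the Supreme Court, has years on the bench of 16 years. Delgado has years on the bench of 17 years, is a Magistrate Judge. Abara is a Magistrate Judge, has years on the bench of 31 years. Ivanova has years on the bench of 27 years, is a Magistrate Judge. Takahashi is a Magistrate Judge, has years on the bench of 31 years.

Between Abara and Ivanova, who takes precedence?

By office: Oyelaran (Justice of the Supreme Court); then Abara, Takahashi, Ivanova and Delgado (Magistrate Judge).
Among Abara, Takahashi, Ivanova and Delgado, by years on the bench (higher first): Abara and Takahashi (31 years) before Ivanova (27 years) before Delgado (17 years).
Among Abara and Takahashi, alphabetically by surname: Abara before Takahashi.
So Abara takes precedence.

Abara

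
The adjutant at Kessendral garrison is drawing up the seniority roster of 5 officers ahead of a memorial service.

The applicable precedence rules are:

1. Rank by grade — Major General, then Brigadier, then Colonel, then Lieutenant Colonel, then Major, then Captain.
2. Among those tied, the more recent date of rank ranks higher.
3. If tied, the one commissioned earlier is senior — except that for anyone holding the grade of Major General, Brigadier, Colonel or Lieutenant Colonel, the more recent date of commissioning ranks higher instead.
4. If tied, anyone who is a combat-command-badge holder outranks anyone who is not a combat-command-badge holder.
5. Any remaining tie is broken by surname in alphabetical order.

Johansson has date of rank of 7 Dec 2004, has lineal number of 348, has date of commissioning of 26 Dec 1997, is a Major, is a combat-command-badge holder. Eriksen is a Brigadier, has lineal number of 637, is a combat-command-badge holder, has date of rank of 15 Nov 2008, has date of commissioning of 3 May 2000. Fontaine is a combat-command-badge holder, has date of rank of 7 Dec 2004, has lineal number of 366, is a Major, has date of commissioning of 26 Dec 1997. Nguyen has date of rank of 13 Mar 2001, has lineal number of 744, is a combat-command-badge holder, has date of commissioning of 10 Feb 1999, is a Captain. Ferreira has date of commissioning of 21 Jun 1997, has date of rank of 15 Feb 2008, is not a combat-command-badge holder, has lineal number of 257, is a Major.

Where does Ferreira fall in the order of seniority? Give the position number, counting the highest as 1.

2

By grade: Eriksen (Brigadier); then Ferreira, Fontaine and Johansson (Major); then Nguyen (Captain).
Among Ferreira, Fontaine and Johansson, by date of rank (later first): Ferreira (15 Feb 2008) before Fontaine and Johansson (7 Dec 2004).
Fontaine and Johansson both have date of commissioning 26 Dec 1997, so the next rule applies.
Fontaine and Johansson are each a combat-command-badge holder, so the next rule applies.
Among Fontaine and Johansson, alphabetically by surname: Fontaine before Johansson.
Order: Eriksen, Ferreira, Fontaine, Johansson, Nguyen. So position 2.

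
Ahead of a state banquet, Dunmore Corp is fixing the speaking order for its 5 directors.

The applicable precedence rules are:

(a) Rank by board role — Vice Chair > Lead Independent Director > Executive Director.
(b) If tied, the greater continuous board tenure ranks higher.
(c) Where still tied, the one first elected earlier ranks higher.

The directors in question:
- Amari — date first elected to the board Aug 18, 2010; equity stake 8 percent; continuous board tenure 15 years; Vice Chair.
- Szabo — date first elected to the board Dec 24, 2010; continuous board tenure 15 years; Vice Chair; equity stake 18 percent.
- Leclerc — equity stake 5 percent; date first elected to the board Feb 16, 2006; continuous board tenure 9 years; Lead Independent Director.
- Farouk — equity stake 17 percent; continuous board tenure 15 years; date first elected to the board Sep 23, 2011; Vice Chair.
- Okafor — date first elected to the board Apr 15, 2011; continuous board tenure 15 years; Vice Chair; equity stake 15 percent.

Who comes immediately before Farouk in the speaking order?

By board role: Amari, Szabo, Okafor and Farouk (Vice Chair); then Leclerc (Lead Independent Director).
Amari, Szabo, Okafor and Farouk all have continuous board tenure 15 years, so the next rule applies.
Among Amari, Szabo, Okafor and Farouk, by date first elected to the board (earlier first): Amari (Aug 18, 2010) before Szabo (Dec 24, 2010) before Okafor (Apr 15, 2011) before Farouk (Sep 23, 2011).
Order: Amari, Szabo, Okafor, Farouk, Leclerc.

Okafor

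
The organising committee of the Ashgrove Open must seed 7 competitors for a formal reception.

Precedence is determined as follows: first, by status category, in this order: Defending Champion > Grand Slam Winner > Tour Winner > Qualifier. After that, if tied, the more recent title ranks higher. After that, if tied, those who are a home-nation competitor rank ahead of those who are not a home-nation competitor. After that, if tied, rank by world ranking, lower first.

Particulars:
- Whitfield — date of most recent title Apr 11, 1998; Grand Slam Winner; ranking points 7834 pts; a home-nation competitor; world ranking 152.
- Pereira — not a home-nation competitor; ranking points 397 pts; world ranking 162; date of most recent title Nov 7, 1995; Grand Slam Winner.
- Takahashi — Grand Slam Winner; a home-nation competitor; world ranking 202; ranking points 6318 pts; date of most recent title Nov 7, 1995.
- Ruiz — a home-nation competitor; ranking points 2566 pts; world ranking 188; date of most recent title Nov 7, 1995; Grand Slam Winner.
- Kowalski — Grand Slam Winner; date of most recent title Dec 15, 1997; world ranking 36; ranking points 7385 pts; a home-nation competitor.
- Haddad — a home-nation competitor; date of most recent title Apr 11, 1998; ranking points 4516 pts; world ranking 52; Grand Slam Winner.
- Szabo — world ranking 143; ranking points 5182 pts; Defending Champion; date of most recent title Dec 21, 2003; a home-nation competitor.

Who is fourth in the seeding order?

By status category: Szabo (Defending Champion); then Haddad, Whitfield, Kowalski, Ruiz, Takahashi and Pereira (Grand Slam Winner).
Among Haddad, Whitfield, Kowalski, Ruiz, Takahashi and Pereira, by date of most recent title (later first): Haddad and Whitfield (Apr 11, 1998) before Kowalski (Dec 15, 1997) before Ruiz, Takahashi and Pereira (Nov 7, 1995).
Haddad and Whitfield are each a home-nation competitor, so the next rule applies.
Among Haddad and Whitfield, by world ranking (lower first): Haddad (52) before Whitfield (152).
Among Ruiz, Takahashi and Pereira, a home-nation competitor before not a home-nation competitor: Ruiz and Takahashi (a home-nation competitor) before Pereira (not a home-nation competitor).
Among Ruiz and Takahashi, by world ranking (lower first): Ruiz (188) before Takahashi (202).
Order: Szabo, Haddad, Whitfield, Kowalski, Ruiz, Takahashi, Pereira.

Kowalski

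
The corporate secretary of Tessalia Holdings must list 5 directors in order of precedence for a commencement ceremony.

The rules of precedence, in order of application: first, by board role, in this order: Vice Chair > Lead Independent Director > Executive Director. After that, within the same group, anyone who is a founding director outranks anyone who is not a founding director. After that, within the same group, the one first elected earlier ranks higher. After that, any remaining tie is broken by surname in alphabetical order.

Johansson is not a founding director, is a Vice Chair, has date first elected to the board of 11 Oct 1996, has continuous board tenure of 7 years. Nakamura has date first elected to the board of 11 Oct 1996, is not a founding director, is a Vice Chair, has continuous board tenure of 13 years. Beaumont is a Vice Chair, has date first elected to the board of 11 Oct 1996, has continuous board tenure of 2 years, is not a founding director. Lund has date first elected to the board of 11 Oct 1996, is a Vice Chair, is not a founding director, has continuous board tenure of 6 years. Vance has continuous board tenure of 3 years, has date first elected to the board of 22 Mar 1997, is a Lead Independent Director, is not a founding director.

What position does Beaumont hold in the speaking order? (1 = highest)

By board role: Beaumont, Johansson, Lund and Nakamura (Vice Chair); then Vance (Lead Independent Director).
Beaumont, Johansson, Lund and Nakamura are each not a founding director, so the next rule applies.
Beaumont, Johansson, Lund and Nakamura all have date first elected to the board 11 Oct 1996, so the next rule applies.
Among Beaumont, Johansson, Lund and Nakamura, alphabetically by surname: Beaumont before Johansson before Lund before Nakamura.
Order: Beaumont, Johansson, Lund, Nakamura, Vance. So position 1.

1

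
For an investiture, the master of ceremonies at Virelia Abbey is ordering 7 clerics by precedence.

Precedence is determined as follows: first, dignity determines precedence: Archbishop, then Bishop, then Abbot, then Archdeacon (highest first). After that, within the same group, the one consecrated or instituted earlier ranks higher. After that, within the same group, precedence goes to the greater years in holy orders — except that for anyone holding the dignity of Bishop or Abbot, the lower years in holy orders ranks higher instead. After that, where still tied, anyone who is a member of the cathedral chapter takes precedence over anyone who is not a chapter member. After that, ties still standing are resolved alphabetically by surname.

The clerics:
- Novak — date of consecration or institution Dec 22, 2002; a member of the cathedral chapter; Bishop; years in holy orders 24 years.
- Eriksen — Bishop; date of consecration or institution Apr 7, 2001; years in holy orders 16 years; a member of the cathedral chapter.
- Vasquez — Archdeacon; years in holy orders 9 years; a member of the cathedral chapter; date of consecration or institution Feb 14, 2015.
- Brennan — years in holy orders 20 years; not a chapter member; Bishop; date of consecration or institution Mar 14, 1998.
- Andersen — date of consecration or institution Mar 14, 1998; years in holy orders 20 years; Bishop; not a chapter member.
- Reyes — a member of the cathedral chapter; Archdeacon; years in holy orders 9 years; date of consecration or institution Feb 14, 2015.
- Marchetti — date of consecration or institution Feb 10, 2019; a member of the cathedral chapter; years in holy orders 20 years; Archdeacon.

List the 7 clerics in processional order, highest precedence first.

Andersen, Brennan, Eriksen, Novak, Reyes, Vasquez, Marchetti

By dignity: Andersen, Brennan, Eriksen and Novak (Bishop); then Reyes, Vasquez and Marchetti (Archdeacon).
Among Andersen, Brennan, Eriksen and Novak, by date of consecration or institution (earlier first): Andersen and Brennan (Mar 14, 1998) before Eriksen (Apr 7, 2001) before Novak (Dec 22, 2002).
Andersen and Brennan both have years in holy orders 20 years, so the next rule applies.
Andersen and Brennan are each not a chapter member, so the next rule applies.
Among Andersen and Brennan, alphabetically by surname: Andersen before Brennan.
Among Reyes, Vasquez and Marchetti, by date of consecration or institution (earlier first): Reyes and Vasquez (Feb 14, 2015) before Marchetti (Feb 10, 2019).
Reyes and Vasquez both have years in holy orders 9 years, so the next rule applies.
Reyes and Vasquez are each a member of the cathedral chapter, so the next rule applies.
Among Reyes and Vasquez, alphabetically by surname: Reyes before Vasquez.
Full order: Andersen, Brennan, Eriksen, Novak, Reyes, Vasquez, Marchetti.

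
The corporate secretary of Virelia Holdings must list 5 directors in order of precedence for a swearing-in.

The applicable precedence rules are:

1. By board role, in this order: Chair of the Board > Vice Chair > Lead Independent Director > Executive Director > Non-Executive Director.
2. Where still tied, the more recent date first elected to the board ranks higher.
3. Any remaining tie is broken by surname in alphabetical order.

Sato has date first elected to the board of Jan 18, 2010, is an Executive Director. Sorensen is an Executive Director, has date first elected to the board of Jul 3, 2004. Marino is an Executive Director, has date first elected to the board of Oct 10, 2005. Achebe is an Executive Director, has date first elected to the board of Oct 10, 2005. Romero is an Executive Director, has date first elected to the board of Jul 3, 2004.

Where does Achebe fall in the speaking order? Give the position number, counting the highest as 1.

By board role: Sato, Achebe, Marino, Romero and Sorensen (Executive Director).
Among Sato, Achebe, Marino, Romero and Sorensen, by date first elected to the board (later first): Sato (Jan 18, 2010) before Achebe and Marino (Oct 10, 2005) before Romero and Sorensen (Jul 3, 2004).
Among Achebe and Marino, alphabetically by surname: Achebe before Marino.
Among Romero and Sorensen, alphabetically by surname: Romero before Sorensen.
Order: Sato, Achebe, Marino, Romero, Sorensen. So position 2.

2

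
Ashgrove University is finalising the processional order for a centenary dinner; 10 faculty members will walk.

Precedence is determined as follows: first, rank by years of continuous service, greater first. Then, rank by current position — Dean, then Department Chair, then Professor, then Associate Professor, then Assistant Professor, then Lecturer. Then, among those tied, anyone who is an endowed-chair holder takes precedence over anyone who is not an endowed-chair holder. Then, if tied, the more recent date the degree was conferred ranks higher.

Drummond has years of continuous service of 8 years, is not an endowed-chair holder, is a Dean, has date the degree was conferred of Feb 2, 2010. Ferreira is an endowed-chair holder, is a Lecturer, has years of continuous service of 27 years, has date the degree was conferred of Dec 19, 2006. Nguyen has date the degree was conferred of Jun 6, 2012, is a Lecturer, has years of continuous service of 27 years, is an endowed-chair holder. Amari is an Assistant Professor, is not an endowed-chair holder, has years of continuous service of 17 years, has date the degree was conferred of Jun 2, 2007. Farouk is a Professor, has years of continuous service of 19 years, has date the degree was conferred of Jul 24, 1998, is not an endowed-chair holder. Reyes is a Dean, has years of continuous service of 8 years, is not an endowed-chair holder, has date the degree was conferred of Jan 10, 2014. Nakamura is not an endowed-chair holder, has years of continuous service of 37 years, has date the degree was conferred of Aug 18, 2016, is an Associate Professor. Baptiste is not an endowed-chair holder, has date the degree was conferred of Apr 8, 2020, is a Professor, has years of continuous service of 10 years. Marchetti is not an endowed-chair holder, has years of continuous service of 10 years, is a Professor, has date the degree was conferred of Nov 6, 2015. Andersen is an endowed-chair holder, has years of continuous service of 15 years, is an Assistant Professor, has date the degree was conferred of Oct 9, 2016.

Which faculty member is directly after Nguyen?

By years of continuous service (higher first): Nakamura (37 years); then Nguyen and Ferreira (both 27 years); then Farouk (19 years); then Amari (17 years); then Andersen (15 years); then Baptiste and Marchetti (both 10 years); then Reyes and Drummond (both 8 years).
Nguyen and Ferreira are each Lecturer, so the next rule applies.
Nguyen and Ferreira are each an endowed-chair holder, so the next rule applies.
Among Nguyen and Ferreira, by date the degree was conferred (later first): Nguyen (Jun 6, 2012) before Ferreira (Dec 19, 2006).
Baptiste and Marchetti are each Professor, so the next rule applies.
Baptiste and Marchetti are each not an endowed-chair holder, so the next rule applies.
Among Baptiste and Marchetti, by date the degree was conferred (later first): Baptiste (Apr 8, 2020) before Marchetti (Nov 6, 2015).
Reyes and Drummond are each Dean, so the next rule applies.
Reyes and Drummond are each not an endowed-chair holder, so the next rule applies.
Among Reyes and Drummond, by date the degree was conferred (later first): Reyes (Jan 10, 2014) before Drummond (Feb 2, 2010).
Order: Nakamura, Nguyen, Ferreira, Farouk, Amari, Andersen, Baptiste, Marchetti, Reyes, Drummond.

Ferreira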